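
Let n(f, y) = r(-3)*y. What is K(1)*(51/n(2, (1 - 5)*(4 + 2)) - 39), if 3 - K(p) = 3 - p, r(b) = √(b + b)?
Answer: -39 + 17*I*√6/48 ≈ -39.0 + 0.86753*I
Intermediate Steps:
r(b) = √2*√b (r(b) = √(2*b) = √2*√b)
K(p) = p (K(p) = 3 - (3 - p) = 3 + (-3 + p) = p)
n(f, y) = I*y*√6 (n(f, y) = (√2*√(-3))*y = (√2*(I*√3))*y = (I*√6)*y = I*y*√6)
K(1)*(51/n(2, (1 - 5)*(4 + 2)) - 39) = 1*(51/((I*((1 - 5)*(4 + 2))*√6)) - 39) = 1*(51/((I*(-4*6)*√6)) - 39) = 1*(51/((I*(-24)*√6)) - 39) = 1*(51/((-24*I*√6)) - 39) = 1*(51*(I*√6/144) - 39) = 1*(17*I*√6/48 - 39) = 1*(-39 + 17*I*√6/48) = -39 + 17*I*√6/48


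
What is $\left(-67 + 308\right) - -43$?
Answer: $284$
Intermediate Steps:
$\left(-67 + 308\right) - -43 = 241 + 43 = 284$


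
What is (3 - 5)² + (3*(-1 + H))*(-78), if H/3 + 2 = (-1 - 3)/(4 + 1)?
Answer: 11018/5 ≈ 2203.6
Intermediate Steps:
H = -42/5 (H = -6 + 3*((-1 - 3)/(4 + 1)) = -6 + 3*(-4/5) = -6 + 3*(-4*⅕) = -6 + 3*(-⅘) = -6 - 12/5 = -42/5 ≈ -8.4000)
(3 - 5)² + (3*(-1 + H))*(-78) = (3 - 5)² + (3*(-1 - 42/5))*(-78) = (-2)² + (3*(-47/5))*(-78) = 4 - 141/5*(-78) = 4 + 10998/5 = 11018/5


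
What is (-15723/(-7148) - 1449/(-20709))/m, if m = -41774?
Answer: -37329451/687079870152 ≈ -5.4331e-5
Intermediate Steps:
(-15723/(-7148) - 1449/(-20709))/m = (-15723/(-7148) - 1449/(-20709))/(-41774) = (-15723*(-1/7148) - 1449*(-1/20709))*(-1/41774) = (15723/7148 + 161/2301)*(-1/41774) = (37329451/16447548)*(-1/41774) = -37329451/687079870152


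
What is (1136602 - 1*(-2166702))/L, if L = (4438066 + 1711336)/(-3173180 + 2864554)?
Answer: -509742750152/3074701 ≈ -1.6579e+5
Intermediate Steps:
L = -3074701/154313 (L = 6149402/(-308626) = 6149402*(-1/308626) = -3074701/154313 ≈ -19.925)
(1136602 - 1*(-2166702))/L = (1136602 - 1*(-2166702))/(-3074701/154313) = (1136602 + 2166702)*(-154313/3074701) = 3303304*(-154313/3074701) = -509742750152/3074701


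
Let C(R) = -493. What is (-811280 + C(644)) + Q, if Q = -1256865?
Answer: -2068638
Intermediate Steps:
(-811280 + C(644)) + Q = (-811280 - 493) - 1256865 = -811773 - 1256865 = -2068638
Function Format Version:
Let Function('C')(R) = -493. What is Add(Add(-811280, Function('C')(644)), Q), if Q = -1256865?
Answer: -2068638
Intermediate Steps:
Add(Add(-811280, Function('C')(644)), Q) = Add(Add(-811280, -493), -1256865) = Add(-811773, -1256865) = -2068638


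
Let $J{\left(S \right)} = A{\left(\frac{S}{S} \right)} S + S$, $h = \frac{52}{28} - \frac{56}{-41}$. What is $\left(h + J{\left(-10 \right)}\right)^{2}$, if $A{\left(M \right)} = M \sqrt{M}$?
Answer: $\frac{23184225}{82369} \approx 281.47$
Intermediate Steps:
$A{\left(M \right)} = M^{\frac{3}{2}}$
$h = \frac{925}{287}$ ($h = 52 \cdot \frac{1}{28} - - \frac{56}{41} = \frac{13}{7} + \frac{56}{41} = \frac{925}{287} \approx 3.223$)
$J{\left(S \right)} = 2 S$ ($J{\left(S \right)} = \left(\frac{S}{S}\right)^{\frac{3}{2}} S + S = 1^{\frac{3}{2}} S + S = 1 S + S = S + S = 2 S$)
$\left(h + J{\left(-10 \right)}\right)^{2} = \left(\frac{925}{287} + 2 \left(-10\right)\right)^{2} = \left(\frac{925}{287} - 20\right)^{2} = \left(- \frac{4815}{287}\right)^{2} = \frac{23184225}{82369}$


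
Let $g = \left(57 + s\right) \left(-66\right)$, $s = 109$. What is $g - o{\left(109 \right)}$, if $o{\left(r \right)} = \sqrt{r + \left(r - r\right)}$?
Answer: $-10956 - \sqrt{109} \approx -10966.0$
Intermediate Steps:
$o{\left(r \right)} = \sqrt{r}$ ($o{\left(r \right)} = \sqrt{r + 0} = \sqrt{r}$)
$g = -10956$ ($g = \left(57 + 109\right) \left(-66\right) = 166 \left(-66\right) = -10956$)
$g - o{\left(109 \right)} = -10956 - \sqrt{109}$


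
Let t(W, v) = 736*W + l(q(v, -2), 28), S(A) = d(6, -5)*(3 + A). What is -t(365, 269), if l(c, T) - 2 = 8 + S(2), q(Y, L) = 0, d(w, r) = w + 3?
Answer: -268695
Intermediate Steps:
d(w, r) = 3 + w
S(A) = 27 + 9*A (S(A) = (3 + 6)*(3 + A) = 9*(3 + A) = 27 + 9*A)
l(c, T) = 55 (l(c, T) = 2 + (8 + (27 + 9*2)) = 2 + (8 + (27 + 18)) = 2 + (8 + 45) = 2 + 53 = 55)
t(W, v) = 55 + 736*W (t(W, v) = 736*W + 55 = 55 + 736*W)
-t(365, 269) = -(55 + 736*365) = -(55 + 268640) = -1*268695 = -268695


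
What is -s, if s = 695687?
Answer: -695687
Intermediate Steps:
-s = -1*695687 = -695687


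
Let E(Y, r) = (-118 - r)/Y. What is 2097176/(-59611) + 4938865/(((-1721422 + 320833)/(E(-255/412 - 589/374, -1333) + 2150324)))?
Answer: -106975207494385106192056/14111482658257701 ≈ -7.5807e+6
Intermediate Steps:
E(Y, r) = (-118 - r)/Y
2097176/(-59611) + 4938865/(((-1721422 + 320833)/(E(-255/412 - 589/374, -1333) + 2150324))) = 2097176/(-59611) + 4938865/(((-1721422 + 320833)/((-118 - 1*(-1333))/(-255/412 - 589/374) + 2150324))) = 2097176*(-1/59611) + 4938865/((-1400589/((-118 + 1333)/(-255*1/412 - 589*1/374) + 2150324))) = -2097176/59611 + 4938865/((-1400589/(1215/(-255/412 - 589/374) + 2150324))) = -2097176/59611 + 4938865/((-1400589/(1215/(-169019/77044) + 2150324))) = -2097176/59611 + 4938865/((-1400589/(-77044/169019*1215 + 2150324))) = -2097176/59611 + 4938865/((-1400589/(-93608460/169019 + 2150324))) = -2097176/59611 + 4938865/((-1400589/363352003696/169019)) = -2097176/59611 + 4938865/((-1400589*169019/363352003696)) = -2097176/59611 + 4938865/(-236726152191/363352003696) = -2097176/59611 + 4938865*(-363352003696/236726152191) = -2097176/59611 - 1794546493734045040/236726152191 = -106975207494385106192056/14111482658257701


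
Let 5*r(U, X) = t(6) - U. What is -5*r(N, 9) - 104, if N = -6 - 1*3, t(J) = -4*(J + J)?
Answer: -65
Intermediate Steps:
t(J) = -8*J
N = -9 (N = -6 - 3 = -9)
r(U, X) = -48/5 - U/5 (r(U, X) = (-8*6 - U)/5 = (-48 - U)/5 = -48/5 - U/5)
-5*r(N, 9) - 104 = -5*(-48/5 - ⅕*(-9)) - 104 = -5*(-48/5 + 9/5) - 104 = -5*(-39/5) - 104 = 39 - 104 = -65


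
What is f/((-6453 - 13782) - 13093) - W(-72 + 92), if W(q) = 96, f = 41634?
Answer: -1620561/16664 ≈ -97.249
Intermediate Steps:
f/((-6453 - 13782) - 13093) - W(-72 + 92) = 41634/((-6453 - 13782) - 13093) - 1*96 = 41634/(-20235 - 13093) - 96 = 41634/(-33328) - 96 = 41634*(-1/33328) - 96 = -20817/16664 - 96 = -1620561/16664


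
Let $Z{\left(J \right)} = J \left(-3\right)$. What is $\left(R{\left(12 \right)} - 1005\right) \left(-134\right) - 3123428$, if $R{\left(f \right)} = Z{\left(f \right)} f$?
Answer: $-2930870$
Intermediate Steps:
$Z{\left(J \right)} = - 3 J$
$R{\left(f \right)} = - 3 f^{2}$ ($R{\left(f \right)} = - 3 f f = - 3 f^{2}$)
$\left(R{\left(12 \right)} - 1005\right) \left(-134\right) - 3123428 = \left(- 3 \cdot 12^{2} - 1005\right) \left(-134\right) - 3123428 = \left(\left(-3\right) 144 - 1005\right) \left(-134\right) - 3123428 = \left(-432 - 1005\right) \left(-134\right) - 3123428 = \left(-1437\right) \left(-134\right) - 3123428 = 192558 - 3123428 = -2930870$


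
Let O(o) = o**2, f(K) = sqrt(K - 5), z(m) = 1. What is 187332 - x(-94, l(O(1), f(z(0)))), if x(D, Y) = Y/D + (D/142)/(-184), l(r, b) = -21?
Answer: 115023207275/614008 ≈ 1.8733e+5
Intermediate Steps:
f(K) = sqrt(-5 + K)
x(D, Y) = -D/26128 + Y/D (x(D, Y) = Y/D + (D*(1/142))*(-1/184) = Y/D + (D/142)*(-1/184) = Y/D - D/26128 = -D/26128 + Y/D)
187332 - x(-94, l(O(1), f(z(0)))) = 187332 - (-1/26128*(-94) - 21/(-94)) = 187332 - (47/13064 - 21*(-1/94)) = 187332 - (47/13064 + 21/94) = 187332 - 1*139381/614008 = 187332 - 139381/614008 = 115023207275/614008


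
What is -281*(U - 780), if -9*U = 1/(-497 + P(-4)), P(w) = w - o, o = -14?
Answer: 960665659/4383 ≈ 2.1918e+5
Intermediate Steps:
P(w) = 14 + w (P(w) = w - 1*(-14) = w + 14 = 14 + w)
U = 1/4383 (U = -1/(9*(-497 + (14 - 4))) = -1/(9*(-497 + 10)) = -1/9/(-487) = -1/9*(-1/487) = 1/4383 ≈ 0.00022815)
-281*(U - 780) = -281*(1/4383 - 780) = -281*(-3418739/4383) = 960665659/4383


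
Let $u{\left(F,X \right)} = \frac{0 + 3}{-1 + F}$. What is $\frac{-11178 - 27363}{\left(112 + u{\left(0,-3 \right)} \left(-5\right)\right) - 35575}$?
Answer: $\frac{12847}{11816} \approx 1.0873$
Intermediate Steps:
$u{\left(F,X \right)} = \frac{3}{-1 + F}$
$\frac{-11178 - 27363}{\left(112 + u{\left(0,-3 \right)} \left(-5\right)\right) - 35575} = \frac{-11178 - 27363}{\left(112 + \frac{3}{-1 + 0} \left(-5\right)\right) - 35575} = - \frac{38541}{\left(112 + \frac{3}{-1} \left(-5\right)\right) - 35575} = - \frac{38541}{\left(112 + 3 \left(-1\right) \left(-5\right)\right) - 35575} = - \frac{38541}{\left(112 - -15\right) - 35575} = - \frac{38541}{\left(112 + 15\right) - 35575} = - \frac{38541}{127 - 35575} = - \frac{38541}{-35448} = \left(-38541\right) \left(- \frac{1}{35448}\right) = \frac{12847}{11816}$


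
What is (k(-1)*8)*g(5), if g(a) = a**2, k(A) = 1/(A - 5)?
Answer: -100/3 ≈ -33.333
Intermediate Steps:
k(A) = 1/(-5 + A)
(k(-1)*8)*g(5) = (8/(-5 - 1))*5**2 = (8/(-6))*25 = -1/6*8*25 = -4/3*25 = -100/3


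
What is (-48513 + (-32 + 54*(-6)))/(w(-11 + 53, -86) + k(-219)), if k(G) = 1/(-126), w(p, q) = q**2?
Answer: -6157494/931895 ≈ -6.6075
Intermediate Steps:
k(G) = -1/126
(-48513 + (-32 + 54*(-6)))/(w(-11 + 53, -86) + k(-219)) = (-48513 + (-32 + 54*(-6)))/((-86)**2 - 1/126) = (-48513 + (-32 - 324))/(7396 - 1/126) = (-48513 - 356)/(931895/126) = -48869*126/931895 = -6157494/931895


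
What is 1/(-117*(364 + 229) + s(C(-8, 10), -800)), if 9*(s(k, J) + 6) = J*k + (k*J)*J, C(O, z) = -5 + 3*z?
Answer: 9/15355517 ≈ 5.8611e-7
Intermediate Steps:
s(k, J) = -6 + J*k/9 + k*J²/9 (s(k, J) = -6 + (J*k + (k*J)*J)/9 = -6 + (J*k + (J*k)*J)/9 = -6 + (J*k + k*J²)/9 = -6 + (J*k/9 + k*J²/9) = -6 + J*k/9 + k*J²/9)
1/(-117*(364 + 229) + s(C(-8, 10), -800)) = 1/(-117*(364 + 229) + (-6 + (⅑)*(-800)*(-5 + 3*10) + (⅑)*(-5 + 3*10)*(-800)²)) = 1/(-117*593 + (-6 + (⅑)*(-800)*(-5 + 30) + (⅑)*(-5 + 30)*640000)) = 1/(-69381 + (-6 + (⅑)*(-800)*25 + (⅑)*25*640000)) = 1/(-69381 + (-6 - 20000/9 + 16000000/9)) = 1/(-69381 + 15979946/9) = 1/(15355517/9) = 9/15355517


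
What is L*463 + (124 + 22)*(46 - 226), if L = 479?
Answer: 195497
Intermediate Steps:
L*463 + (124 + 22)*(46 - 226) = 479*463 + (124 + 22)*(46 - 226) = 221777 + 146*(-180) = 221777 - 26280 = 195497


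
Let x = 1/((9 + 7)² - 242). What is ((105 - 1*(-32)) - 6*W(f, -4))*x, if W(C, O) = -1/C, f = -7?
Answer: 953/98 ≈ 9.7245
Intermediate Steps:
x = 1/14 (x = 1/(16² - 242) = 1/(256 - 242) = 1/14 ≈ 0.071429)
((105 - 1*(-32)) - 6*W(f, -4))*x = ((105 - 1*(-32)) - (-6)/(-7))*(1/14) = ((105 + 32) - (-6)*(-1)/7)*(1/14) = (137 - 6*⅐)*(1/14) = (137 - 6/7)*(1/14) = (953/7)*(1/14) = 953/98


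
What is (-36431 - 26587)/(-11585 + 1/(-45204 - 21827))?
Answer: 2112079779/388277068 ≈ 5.4396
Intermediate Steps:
(-36431 - 26587)/(-11585 + 1/(-45204 - 21827)) = -63018/(-11585 + 1/(-67031)) = -63018/(-11585 - 1/67031) = -63018/(-776554136/67031) = -63018*(-67031/776554136) = 2112079779/388277068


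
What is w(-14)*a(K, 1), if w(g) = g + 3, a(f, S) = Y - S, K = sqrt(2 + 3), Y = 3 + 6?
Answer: -88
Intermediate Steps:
Y = 9
K = sqrt(5) ≈ 2.2361
a(f, S) = 9 - S
w(g) = 3 + g
w(-14)*a(K, 1) = (3 - 14)*(9 - 1*1) = -11*(9 - 1) = -11*8 = -88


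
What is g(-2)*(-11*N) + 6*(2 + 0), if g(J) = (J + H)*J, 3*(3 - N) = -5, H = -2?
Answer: -1196/3 ≈ -398.67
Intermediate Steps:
N = 14/3 (N = 3 - ⅓*(-5) = 3 + 5/3 = 14/3 ≈ 4.6667)
g(J) = J*(-2 + J) (g(J) = (J - 2)*J = (-2 + J)*J = J*(-2 + J))
g(-2)*(-11*N) + 6*(2 + 0) = (-2*(-2 - 2))*(-11*14/3) + 6*(2 + 0) = -2*(-4)*(-154/3) + 6*2 = 8*(-154/3) + 12 = -1232/3 + 12 = -1196/3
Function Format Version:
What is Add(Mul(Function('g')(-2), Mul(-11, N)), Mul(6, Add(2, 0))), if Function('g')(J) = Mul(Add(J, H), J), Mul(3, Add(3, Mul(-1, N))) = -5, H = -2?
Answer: Rational(-1196, 3) ≈ -398.67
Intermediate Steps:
N = Rational(14, 3) (N = Add(3, Mul(Rational(-1, 3), -5)) = Add(3, Rational(5, 3)) = Rational(14, 3) ≈ 4.6667)
Function('g')(J) = Mul(J, Add(-2, J)) (Function('g')(J) = Mul(Add(J, -2), J) = Mul(Add(-2, J), J) = Mul(J, Add(-2, J)))
Add(Mul(Function('g')(-2), Mul(-11, N)), Mul(6, Add(2, 0))) = Add(Mul(Mul(-2, Add(-2, -2)), Mul(-11, Rational(14, 3))), Mul(6, Add(2, 0))) = Add(Mul(Mul(-2, -4), Rational(-154, 3)), Mul(6, 2)) = Add(Mul(8, Rational(-154, 3)), 12) = Add(Rational(-1232, 3), 12) = Rational(-1196, 3)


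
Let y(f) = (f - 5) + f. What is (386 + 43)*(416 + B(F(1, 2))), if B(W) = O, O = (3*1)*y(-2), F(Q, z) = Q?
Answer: 166881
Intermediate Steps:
y(f) = -5 + 2*f (y(f) = (-5 + f) + f = -5 + 2*f)
O = -27 (O = (3*1)*(-5 + 2*(-2)) = 3*(-5 - 4) = 3*(-9) = -27)
B(W) = -27
(386 + 43)*(416 + B(F(1, 2))) = (386 + 43)*(416 - 27) = 429*389 = 166881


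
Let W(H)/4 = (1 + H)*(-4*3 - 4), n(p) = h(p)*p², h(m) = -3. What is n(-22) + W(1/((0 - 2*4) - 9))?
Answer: -25708/17 ≈ -1512.2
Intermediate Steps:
n(p) = -3*p²
W(H) = -64 - 64*H (W(H) = 4*((1 + H)*(-4*3 - 4)) = 4*((1 + H)*(-12 - 4)) = 4*((1 + H)*(-16)) = 4*(-16 - 16*H) = -64 - 64*H)
n(-22) + W(1/((0 - 2*4) - 9)) = -3*(-22)² + (-64 - 64/((0 - 2*4) - 9)) = -3*484 + (-64 - 64/((0 - 8) - 9)) = -1452 + (-64 - 64/(-8 - 9)) = -1452 + (-64 - 64/(-17)) = -1452 + (-64 - 64*(-1/17)) = -1452 + (-64 + 64/17) = -1452 - 1024/17 = -25708/17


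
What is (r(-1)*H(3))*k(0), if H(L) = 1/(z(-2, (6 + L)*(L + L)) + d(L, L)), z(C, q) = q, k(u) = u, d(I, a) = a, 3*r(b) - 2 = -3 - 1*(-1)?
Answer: 0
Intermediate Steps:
r(b) = 0 (r(b) = ⅔ + (-3 - 1*(-1))/3 = ⅔ + (-3 + 1)/3 = ⅔ + (⅓)*(-2) = ⅔ - ⅔ = 0)
H(L) = 1/(L + 2*L*(6 + L)) (H(L) = 1/((6 + L)*(L + L) + L) = 1/((6 + L)*(2*L) + L) = 1/(2*L*(6 + L) + L) = 1/(L + 2*L*(6 + L)))
(r(-1)*H(3))*k(0) = (0*(1/(3*(13 + 2*3))))*0 = (0*(1/(3*(13 + 6))))*0 = (0*((⅓)/19))*0 = (0*((⅓)*(1/19)))*0 = (0*(1/57))*0 = 0*0 = 0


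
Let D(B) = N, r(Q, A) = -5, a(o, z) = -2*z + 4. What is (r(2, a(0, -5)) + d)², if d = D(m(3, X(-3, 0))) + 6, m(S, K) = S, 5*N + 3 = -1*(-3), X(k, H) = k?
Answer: 1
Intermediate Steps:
a(o, z) = 4 - 2*z
N = 0 (N = -⅗ + (-1*(-3))/5 = -⅗ + (⅕)*3 = -⅗ + ⅗ = 0)
D(B) = 0
d = 6 (d = 0 + 6 = 6)
(r(2, a(0, -5)) + d)² = (-5 + 6)² = 1² = 1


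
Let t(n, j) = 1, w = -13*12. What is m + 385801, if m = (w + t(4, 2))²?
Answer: 409826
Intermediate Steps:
w = -156
m = 24025 (m = (-156 + 1)² = (-155)² = 24025)
m + 385801 = 24025 + 385801 = 409826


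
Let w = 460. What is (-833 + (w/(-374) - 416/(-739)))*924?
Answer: -9677383548/12563 ≈ -7.7031e+5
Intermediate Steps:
(-833 + (w/(-374) - 416/(-739)))*924 = (-833 + (460/(-374) - 416/(-739)))*924 = (-833 + (460*(-1/374) - 416*(-1/739)))*924 = (-833 + (-230/187 + 416/739))*924 = (-833 - 92178/138193)*924 = -115206947/138193*924 = -9677383548/12563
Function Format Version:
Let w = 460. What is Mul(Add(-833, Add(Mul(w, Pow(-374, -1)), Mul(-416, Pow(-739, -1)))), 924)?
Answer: Rational(-9677383548, 12563) ≈ -7.7031e+5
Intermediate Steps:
Mul(Add(-833, Add(Mul(w, Pow(-374, -1)), Mul(-416, Pow(-739, -1)))), 924) = Mul(Add(-833, Add(Mul(460, Pow(-374, -1)), Mul(-416, Pow(-739, -1)))), 924) = Mul(Add(-833, Add(Mul(460, Rational(-1, 374)), Mul(-416, Rational(-1, 739)))), 924) = Mul(Add(-833, Add(Rational(-230, 187), Rational(416, 739))), 924) = Mul(Add(-833, Rational(-92178, 138193)), 924) = Mul(Rational(-115206947, 138193), 924) = Rational(-9677383548, 12563)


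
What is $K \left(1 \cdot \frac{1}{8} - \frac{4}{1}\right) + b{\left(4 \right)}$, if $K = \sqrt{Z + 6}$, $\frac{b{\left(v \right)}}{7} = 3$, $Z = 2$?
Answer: $21 - \frac{31 \sqrt{2}}{4} \approx 10.04$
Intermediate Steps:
$b{\left(v \right)} = 21$ ($b{\left(v \right)} = 7 \cdot 3 = 21$)
$K = 2 \sqrt{2}$ ($K = \sqrt{2 + 6} = \sqrt{8} = 2 \sqrt{2} \approx 2.8284$)
$K \left(1 \cdot \frac{1}{8} - \frac{4}{1}\right) + b{\left(4 \right)} = 2 \sqrt{2} \left(1 \cdot \frac{1}{8} - \frac{4}{1}\right) + 21 = 2 \sqrt{2} \left(1 \cdot \frac{1}{8} - 4\right) + 21 = 2 \sqrt{2} \left(\frac{1}{8} - 4\right) + 21 = 2 \sqrt{2} \left(- \frac{31}{8}\right) + 21 = - \frac{31 \sqrt{2}}{4} + 21 = 21 - \frac{31 \sqrt{2}}{4}$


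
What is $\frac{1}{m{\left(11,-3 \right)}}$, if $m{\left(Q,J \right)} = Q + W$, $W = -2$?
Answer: $\frac{1}{9} \approx 0.11111$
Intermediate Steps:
$m{\left(Q,J \right)} = -2 + Q$ ($m{\left(Q,J \right)} = Q - 2 = -2 + Q$)
$\frac{1}{m{\left(11,-3 \right)}} = \frac{1}{-2 + 11} = \frac{1}{9}$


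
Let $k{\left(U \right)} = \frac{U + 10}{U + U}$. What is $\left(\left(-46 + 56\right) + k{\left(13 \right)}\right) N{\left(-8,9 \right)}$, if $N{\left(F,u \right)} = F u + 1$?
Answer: $- \frac{20093}{26} \approx -772.81$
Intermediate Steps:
$N{\left(F,u \right)} = 1 + F u$
$k{\left(U \right)} = \frac{10 + U}{2 U}$
$\left(\left(-46 + 56\right) + k{\left(13 \right)}\right) N{\left(-8,9 \right)} = \left(\left(-46 + 56\right) + \frac{10 + 13}{2 \cdot 13}\right) \left(1 - 72\right) = \left(10 + \frac{1}{2} \cdot \frac{1}{13} \cdot 23\right) \left(1 - 72\right) = \left(10 + \frac{23}{26}\right) \left(-71\right) = \frac{283}{26} \left(-71\right) = - \frac{20093}{26}$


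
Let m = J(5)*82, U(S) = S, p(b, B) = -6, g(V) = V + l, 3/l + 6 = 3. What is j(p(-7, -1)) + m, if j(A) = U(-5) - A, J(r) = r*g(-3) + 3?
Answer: -1393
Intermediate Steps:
l = -1 (l = 3/(-6 + 3) = 3/(-3) = 3*(-1/3) = -1)
g(V) = -1 + V (g(V) = V - 1 = -1 + V)
J(r) = 3 - 4*r (J(r) = r*(-1 - 3) + 3 = r*(-4) + 3 = -4*r + 3 = 3 - 4*r)
j(A) = -5 - A
m = -1394 (m = (3 - 4*5)*82 = (3 - 20)*82 = -17*82 = -1394)
j(p(-7, -1)) + m = (-5 - 1*(-6)) - 1394 = (-5 + 6) - 1394 = 1 - 1394 = -1393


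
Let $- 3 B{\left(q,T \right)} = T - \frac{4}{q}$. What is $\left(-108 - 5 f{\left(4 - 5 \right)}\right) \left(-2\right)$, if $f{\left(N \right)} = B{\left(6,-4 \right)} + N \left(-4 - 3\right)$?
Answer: $\frac{2714}{9} \approx 301.56$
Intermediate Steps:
$B{\left(q,T \right)} = - \frac{T}{3} + \frac{4}{3 q}$ ($B{\left(q,T \right)} = - \frac{T - \frac{4}{q}}{3} = - \frac{T}{3} + \frac{4}{3 q}$)
$f{\left(N \right)} = \frac{14}{9} - 7 N$ ($f{\left(N \right)} = \frac{4 - \left(-4\right) 6}{3 \cdot 6} + N \left(-4 - 3\right) = \frac{1}{3} \cdot \frac{1}{6} \left(4 + 24\right) + N \left(-7\right) = \frac{1}{3} \cdot \frac{1}{6} \cdot 28 - 7 N = \frac{14}{9} - 7 N$)
$\left(-108 - 5 f{\left(4 - 5 \right)}\right) \left(-2\right) = \left(-108 - 5 \left(\frac{14}{9} - 7 \left(4 - 5\right)\right)\right) \left(-2\right) = \left(-108 - 5 \left(\frac{14}{9} - -7\right)\right) \left(-2\right) = \left(-108 - 5 \left(\frac{14}{9} + 7\right)\right) \left(-2\right) = \left(-108 - \frac{385}{9}\right) \left(-2\right) = \left(- \frac{1357}{9}\right) \left(-2\right) = \frac{2714}{9}$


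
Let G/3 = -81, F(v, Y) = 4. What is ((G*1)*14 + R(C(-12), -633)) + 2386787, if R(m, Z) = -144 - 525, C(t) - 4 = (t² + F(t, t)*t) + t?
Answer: 2382716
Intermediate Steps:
G = -243 (G = 3*(-81) = -243)
C(t) = 4 + t² + 5*t (C(t) = 4 + ((t² + 4*t) + t) = 4 + (t² + 5*t) = 4 + t² + 5*t)
R(m, Z) = -669
((G*1)*14 + R(C(-12), -633)) + 2386787 = (-243*1*14 - 669) + 2386787 = (-243*14 - 669) + 2386787 = (-3402 - 669) + 2386787 = -4071 + 2386787 = 2382716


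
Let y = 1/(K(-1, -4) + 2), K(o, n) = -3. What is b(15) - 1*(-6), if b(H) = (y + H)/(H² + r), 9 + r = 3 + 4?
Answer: 1352/223 ≈ 6.0628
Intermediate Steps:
y = -1 (y = 1/(-3 + 2) = 1/(-1) = -1)
r = -2 (r = -9 + (3 + 4) = -9 + 7 = -2)
b(H) = (-1 + H)/(-2 + H²) (b(H) = (-1 + H)/(H² - 2) = (-1 + H)/(-2 + H²))
b(15) - 1*(-6) = (-1 + 15)/(-2 + 15²) - 1*(-6) = 14/(-2 + 225) + 6 = 14/223 + 6 = 1352/223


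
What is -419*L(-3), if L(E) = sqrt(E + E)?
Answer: -419*I*sqrt(6) ≈ -1026.3*I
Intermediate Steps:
L(E) = sqrt(2)*sqrt(E) (L(E) = sqrt(2*E) = sqrt(2)*sqrt(E))
-419*L(-3) = -419*sqrt(2)*sqrt(-3) = -419*sqrt(2)*I*sqrt(3) = -419*I*sqrt(6)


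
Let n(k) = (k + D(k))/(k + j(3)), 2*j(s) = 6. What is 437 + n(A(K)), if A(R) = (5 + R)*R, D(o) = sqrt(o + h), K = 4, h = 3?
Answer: 5693/13 + sqrt(39)/39 ≈ 438.08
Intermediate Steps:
D(o) = sqrt(3 + o) (D(o) = sqrt(o + 3) = sqrt(3 + o))
A(R) = R*(5 + R)
j(s) = 3 (j(s) = (1/2)*6 = 3)
n(k) = (k + sqrt(3 + k))/(3 + k) (n(k) = (k + sqrt(3 + k))/(k + 3) = (k + sqrt(3 + k))/(3 + k))
437 + n(A(K)) = 437 + (4*(5 + 4) + sqrt(3 + 4*(5 + 4)))/(3 + 4*(5 + 4)) = 437 + (4*9 + sqrt(3 + 4*9))/(3 + 4*9) = 437 + (36 + sqrt(3 + 36))/(3 + 36) = 437 + (36 + sqrt(39))/39 = 437 + (12/13 + sqrt(39)/39) = 5693/13 + sqrt(39)/39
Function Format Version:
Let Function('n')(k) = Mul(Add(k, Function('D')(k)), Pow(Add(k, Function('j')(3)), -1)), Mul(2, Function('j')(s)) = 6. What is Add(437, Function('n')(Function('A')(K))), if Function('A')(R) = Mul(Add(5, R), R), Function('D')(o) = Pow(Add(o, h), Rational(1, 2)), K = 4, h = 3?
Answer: Add(Rational(5693, 13), Mul(Rational(1, 39), Pow(39, Rational(1, 2)))) ≈ 438.08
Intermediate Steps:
Function('D')(o) = Pow(Add(3, o), Rational(1, 2)) (Function('D')(o) = Pow(Add(o, 3), Rational(1, 2)) = Pow(Add(3, o), Rational(1, 2)))
Function('A')(R) = Mul(R, Add(5, R))
Function('j')(s) = 3 (Function('j')(s) = Mul(Rational(1, 2), 6) = 3)
Function('n')(k) = Mul(Pow(Add(3, k), -1), Add(k, Pow(Add(3, k), Rational(1, 2)))) (Function('n')(k) = Mul(Add(k, Pow(Add(3, k), Rational(1, 2))), Pow(Add(k, 3), -1)) = Mul(Add(k, Pow(Add(3, k), Rational(1, 2))), Pow(Add(3, k), -1)) = Mul(Pow(Add(3, k), -1), Add(k, Pow(Add(3, k), Rational(1, 2)))))
Add(437, Function('n')(Function('A')(K))) = Add(437, Mul(Pow(Add(3, Mul(4, Add(5, 4))), -1), Add(Mul(4, Add(5, 4)), Pow(Add(3, Mul(4, Add(5, 4))), Rational(1, 2))))) = Add(437, Mul(Pow(Add(3, Mul(4, 9)), -1), Add(Mul(4, 9), Pow(Add(3, Mul(4, 9)), Rational(1, 2))))) = Add(437, Mul(Pow(Add(3, 36), -1), Add(36, Pow(Add(3, 36), Rational(1, 2))))) = Add(437, Mul(Pow(39, -1), Add(36, Pow(39, Rational(1, 2))))) = Add(437, Mul(Rational(1, 39), Add(36, Pow(39, Rational(1, 2))))) = Add(437, Add(Rational(12, 13), Mul(Rational(1, 39), Pow(39, Rational(1, 2))))) = Add(Rational(5693, 13), Mul(Rational(1, 39), Pow(39, Rational(1, 2))))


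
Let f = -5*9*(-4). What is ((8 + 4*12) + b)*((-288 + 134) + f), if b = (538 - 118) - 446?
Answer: 780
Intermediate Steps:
f = 180 (f = -45*(-4) = 180)
b = -26 (b = 420 - 446 = -26)
((8 + 4*12) + b)*((-288 + 134) + f) = ((8 + 4*12) - 26)*((-288 + 134) + 180) = ((8 + 48) - 26)*(-154 + 180) = (56 - 26)*26 = 30*26 = 780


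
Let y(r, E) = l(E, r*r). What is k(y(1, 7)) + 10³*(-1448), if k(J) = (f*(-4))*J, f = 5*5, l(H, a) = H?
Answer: -1448700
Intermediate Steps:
y(r, E) = E
f = 25
k(J) = -100*J (k(J) = (25*(-4))*J = -100*J)
k(y(1, 7)) + 10³*(-1448) = -100*7 + 10³*(-1448) = -700 + 1000*(-1448) = -700 - 1448000 = -1448700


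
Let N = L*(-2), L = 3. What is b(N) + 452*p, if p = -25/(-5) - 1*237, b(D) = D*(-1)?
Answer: -104858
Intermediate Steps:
N = -6 (N = 3*(-2) = -6)
b(D) = -D
p = -232 (p = -⅕*(-25) - 237 = 5 - 237 = -232)
b(N) + 452*p = -1*(-6) + 452*(-232) = 6 - 104864 = -104858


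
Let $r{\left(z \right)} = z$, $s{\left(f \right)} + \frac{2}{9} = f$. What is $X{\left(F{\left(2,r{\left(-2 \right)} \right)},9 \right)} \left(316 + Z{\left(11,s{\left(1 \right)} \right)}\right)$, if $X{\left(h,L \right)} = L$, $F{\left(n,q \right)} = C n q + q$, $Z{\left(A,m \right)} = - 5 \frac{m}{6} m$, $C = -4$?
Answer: $\frac{153331}{54} \approx 2839.5$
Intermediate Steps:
$s{\left(f \right)} = - \frac{2}{9} + f$
$Z{\left(A,m \right)} = - \frac{5 m^{2}}{6}$ ($Z{\left(A,m \right)} = - 5 m \frac{1}{6} m = - 5 \frac{m}{6} m = - \frac{5 m}{6} m = - \frac{5 m^{2}}{6}$)
$F{\left(n,q \right)} = q - 4 n q$ ($F{\left(n,q \right)} = - 4 n q + q = q - 4 n q$)
$X{\left(F{\left(2,r{\left(-2 \right)} \right)},9 \right)} \left(316 + Z{\left(11,s{\left(1 \right)} \right)}\right) = 9 \left(316 - \frac{5 \left(- \frac{2}{9} + 1\right)^{2}}{6}\right) = 9 \left(316 - \frac{5 \left(\frac{7}{9}\right)^{2}}{6}\right) = 9 \left(316 - \frac{245}{486}\right) = 9 \cdot \frac{153331}{486} = \frac{153331}{54}$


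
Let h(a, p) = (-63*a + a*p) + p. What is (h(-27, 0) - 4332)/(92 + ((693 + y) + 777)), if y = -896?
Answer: -877/222 ≈ -3.9505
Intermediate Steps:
h(a, p) = p - 63*a + a*p
(h(-27, 0) - 4332)/(92 + ((693 + y) + 777)) = ((0 - 63*(-27) - 27*0) - 4332)/(92 + ((693 - 896) + 777)) = ((0 + 1701 + 0) - 4332)/(92 + (-203 + 777)) = (1701 - 4332)/(92 + 574) = -2631/666 = -2631*1/666 = -877/222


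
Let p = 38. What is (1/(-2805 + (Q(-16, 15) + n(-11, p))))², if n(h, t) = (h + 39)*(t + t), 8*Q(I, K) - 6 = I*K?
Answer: 16/7980625 ≈ 2.0049e-6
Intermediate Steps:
Q(I, K) = ¾ + I*K/8 (Q(I, K) = ¾ + (I*K)/8 = ¾ + I*K/8)
n(h, t) = 2*t*(39 + h) (n(h, t) = (39 + h)*(2*t) = 2*t*(39 + h))
(1/(-2805 + (Q(-16, 15) + n(-11, p))))² = (1/(-2805 + ((¾ + (⅛)*(-16)*15) + 2*38*(39 - 11))))² = (1/(-2805 + ((¾ - 30) + 2*38*28)))² = (1/(-2805 + (-117/4 + 2128)))² = (1/(-2805 + 8395/4))² = (1/(-2825/4))² = (-4/2825)² = 16/7980625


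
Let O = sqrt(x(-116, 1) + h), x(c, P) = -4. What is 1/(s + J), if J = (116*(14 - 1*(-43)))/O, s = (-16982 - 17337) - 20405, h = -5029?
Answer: -68856473/3768112558088 + 1653*I*sqrt(5033)/3768112558088 ≈ -1.8273e-5 + 3.1122e-8*I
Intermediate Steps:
s = -54724 (s = -34319 - 20405 = -54724)
O = I*sqrt(5033) (O = sqrt(-4 - 5029) = sqrt(-5033) = I*sqrt(5033) ≈ 70.944*I)
J = -6612*I*sqrt(5033)/5033 (J = (116*(14 - 1*(-43)))/((I*sqrt(5033))) = (116*(14 + 43))*(-I*sqrt(5033)/5033) = (116*57)*(-I*sqrt(5033)/5033) = 6612*(-I*sqrt(5033)/5033) = -6612*I*sqrt(5033)/5033 ≈ -93.201*I)
1/(s + J) = 1/(-54724 - 6612*I*sqrt(5033)/5033)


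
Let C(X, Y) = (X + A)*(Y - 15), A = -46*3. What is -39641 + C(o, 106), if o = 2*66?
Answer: -40187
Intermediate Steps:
A = -138
o = 132
C(X, Y) = (-138 + X)*(-15 + Y) (C(X, Y) = (X - 138)*(Y - 15) = (-138 + X)*(-15 + Y))
-39641 + C(o, 106) = -39641 + (2070 - 138*106 - 15*132 + 132*106) = -39641 + (2070 - 14628 - 1980 + 13992) = -39641 - 546 = -40187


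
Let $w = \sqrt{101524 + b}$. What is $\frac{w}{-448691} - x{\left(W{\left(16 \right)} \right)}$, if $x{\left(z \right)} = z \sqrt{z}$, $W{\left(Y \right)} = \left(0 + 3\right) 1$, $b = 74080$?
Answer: $- 3 \sqrt{3} - \frac{2 \sqrt{43901}}{448691} \approx -5.1971$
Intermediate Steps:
$W{\left(Y \right)} = 3$ ($W{\left(Y \right)} = 3 \cdot 1 = 3$)
$x{\left(z \right)} = z^{\frac{3}{2}}$
$w = 2 \sqrt{43901}$ ($w = \sqrt{101524 + 74080} = \sqrt{175604} = 2 \sqrt{43901} \approx 419.05$)
$\frac{w}{-448691} - x{\left(W{\left(16 \right)} \right)} = \frac{2 \sqrt{43901}}{-448691} - 3^{\frac{3}{2}} = 2 \sqrt{43901} \left(- \frac{1}{448691}\right) - 3 \sqrt{3} = - \frac{2 \sqrt{43901}}{448691} - 3 \sqrt{3} = - 3 \sqrt{3} - \frac{2 \sqrt{43901}}{448691}$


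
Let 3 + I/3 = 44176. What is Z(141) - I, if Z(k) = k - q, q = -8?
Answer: -132370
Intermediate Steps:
I = 132519 (I = -9 + 3*44176 = -9 + 132528 = 132519)
Z(k) = 8 + k (Z(k) = k - 1*(-8) = k + 8 = 8 + k)
Z(141) - I = (8 + 141) - 1*132519 = 149 - 132519 = -132370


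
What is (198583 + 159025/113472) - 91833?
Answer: 12113295025/113472 ≈ 1.0675e+5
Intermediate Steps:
(198583 + 159025/113472) - 91833 = 22533769201/113472 - 91833 = 12113295025/113472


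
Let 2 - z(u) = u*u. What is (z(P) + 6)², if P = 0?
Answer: 64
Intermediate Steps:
z(u) = 2 - u² (z(u) = 2 - u*u = 2 - u²)
(z(P) + 6)² = ((2 - 1*0²) + 6)² = ((2 - 1*0) + 6)² = ((2 + 0) + 6)² = (2 + 6)² = 8² = 64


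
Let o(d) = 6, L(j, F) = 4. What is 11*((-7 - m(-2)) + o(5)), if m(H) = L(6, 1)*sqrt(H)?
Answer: -11 - 44*I*sqrt(2) ≈ -11.0 - 62.225*I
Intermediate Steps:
m(H) = 4*sqrt(H)
11*((-7 - m(-2)) + o(5)) = 11*((-7 - 4*sqrt(-2)) + 6) = 11*((-7 - 4*I*sqrt(2)) + 6) = 11*(-1 - 4*I*sqrt(2)) = -11 - 44*I*sqrt(2)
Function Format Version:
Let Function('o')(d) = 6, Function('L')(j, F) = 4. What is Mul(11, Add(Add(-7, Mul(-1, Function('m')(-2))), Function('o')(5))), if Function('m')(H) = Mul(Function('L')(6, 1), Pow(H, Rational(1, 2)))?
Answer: Add(-11, Mul(-44, I, Pow(2, Rational(1, 2)))) ≈ Add(-11.000, Mul(-62.225, I))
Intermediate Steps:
Function('m')(H) = Mul(4, Pow(H, Rational(1, 2)))
Mul(11, Add(Add(-7, Mul(-1, Function('m')(-2))), Function('o')(5))) = Mul(11, Add(Add(-7, Mul(-1, Mul(4, Pow(-2, Rational(1, 2))))), 6)) = Mul(11, Add(Add(-7, Mul(-1, Mul(4, Mul(I, Pow(2, Rational(1, 2)))))), 6)) = Mul(11, Add(Add(-7, Mul(-1, Mul(4, I, Pow(2, Rational(1, 2))))), 6)) = Mul(11, Add(Add(-7, Mul(-4, I, Pow(2, Rational(1, 2)))), 6)) = Mul(11, Add(-1, Mul(-4, I, Pow(2, Rational(1, 2))))) = Add(-11, Mul(-44, I, Pow(2, Rational(1, 2))))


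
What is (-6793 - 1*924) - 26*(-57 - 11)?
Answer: -5949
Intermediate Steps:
(-6793 - 1*924) - 26*(-57 - 11) = (-6793 - 924) - 26*(-68) = -7717 + 1768 = -5949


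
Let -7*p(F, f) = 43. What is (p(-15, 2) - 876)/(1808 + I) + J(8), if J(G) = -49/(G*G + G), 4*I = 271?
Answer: -1450643/1260504 ≈ -1.1508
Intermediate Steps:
I = 271/4 (I = (¼)*271 = 271/4 ≈ 67.750)
p(F, f) = -43/7 (p(F, f) = -⅐*43 = -43/7)
J(G) = -49/(G + G²) (J(G) = -49/(G² + G) = -49/(G + G²))
(p(-15, 2) - 876)/(1808 + I) + J(8) = (-43/7 - 876)/(1808 + 271/4) - 49/(8*(1 + 8)) = -6175/(7*7503/4) - 49*⅛/9 = -6175/7*4/7503 - 49*⅛*⅑ = -24700/52521 - 49/72 = -1450643/1260504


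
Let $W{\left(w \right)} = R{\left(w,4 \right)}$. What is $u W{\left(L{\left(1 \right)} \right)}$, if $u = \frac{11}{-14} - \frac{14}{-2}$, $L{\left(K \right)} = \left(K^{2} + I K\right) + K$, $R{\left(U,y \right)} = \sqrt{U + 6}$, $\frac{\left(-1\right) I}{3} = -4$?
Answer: $\frac{87 \sqrt{5}}{7} \approx 27.791$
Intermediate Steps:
$I = 12$ ($I = \left(-3\right) \left(-4\right) = 12$)
$R{\left(U,y \right)} = \sqrt{6 + U}$
$L{\left(K \right)} = K^{2} + 13 K$ ($L{\left(K \right)} = \left(K^{2} + 12 K\right) + K = K^{2} + 13 K$)
$W{\left(w \right)} = \sqrt{6 + w}$
$u = \frac{87}{14}$ ($u = 11 \left(- \frac{1}{14}\right) - -7 = - \frac{11}{14} + 7 = \frac{87}{14} \approx 6.2143$)
$u W{\left(L{\left(1 \right)} \right)} = \frac{87 \sqrt{6 + 1 \left(13 + 1\right)}}{14} = \frac{87 \sqrt{6 + 1 \cdot 14}}{14} = \frac{87 \sqrt{6 + 14}}{14} = \frac{87 \sqrt{20}}{14} = \frac{87 \cdot 2 \sqrt{5}}{14} = \frac{87 \sqrt{5}}{7}$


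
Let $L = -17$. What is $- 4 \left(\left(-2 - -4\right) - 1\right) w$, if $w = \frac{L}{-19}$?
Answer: $- \frac{68}{19} \approx -3.5789$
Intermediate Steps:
$w = \frac{17}{19}$ ($w = - \frac{17}{-19} = \left(-17\right) \left(- \frac{1}{19}\right) = \frac{17}{19} \approx 0.89474$)
$- 4 \left(\left(-2 - -4\right) - 1\right) w = - 4 \left(\left(-2 - -4\right) - 1\right) \frac{17}{19} = - 4 \left(\left(-2 + 4\right) - 1\right) \frac{17}{19} = - 4 \left(2 - 1\right) \frac{17}{19} = \left(-4\right) 1 \cdot \frac{17}{19} = \left(-4\right) \frac{17}{19} = - \frac{68}{19}$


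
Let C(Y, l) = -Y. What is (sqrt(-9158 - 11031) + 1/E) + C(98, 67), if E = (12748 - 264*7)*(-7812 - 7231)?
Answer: -16068932601/163968700 + I*sqrt(20189) ≈ -98.0 + 142.09*I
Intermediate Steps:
E = -163968700 (E = (12748 - 1848)*(-15043) = 10900*(-15043) = -163968700)
(sqrt(-9158 - 11031) + 1/E) + C(98, 67) = (sqrt(-9158 - 11031) + 1/(-163968700)) - 1*98 = (sqrt(-20189) - 1/163968700) - 98 = (I*sqrt(20189) - 1/163968700) - 98 = (-1/163968700 + I*sqrt(20189)) - 98 = -16068932601/163968700 + I*sqrt(20189)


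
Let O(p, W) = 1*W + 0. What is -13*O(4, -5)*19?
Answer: 1235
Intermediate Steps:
O(p, W) = W (O(p, W) = W + 0 = W)
-13*O(4, -5)*19 = -13*(-5)*19 = 65*19 = 1235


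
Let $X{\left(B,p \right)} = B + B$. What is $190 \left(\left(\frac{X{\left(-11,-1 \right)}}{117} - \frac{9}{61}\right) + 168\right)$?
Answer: $\frac{227357990}{7137} \approx 31856.0$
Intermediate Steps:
$X{\left(B,p \right)} = 2 B$
$190 \left(\left(\frac{X{\left(-11,-1 \right)}}{117} - \frac{9}{61}\right) + 168\right) = 190 \left(\left(\frac{2 \left(-11\right)}{117} - \frac{9}{61}\right) + 168\right) = 190 \left(\left(\left(-22\right) \frac{1}{117} - \frac{9}{61}\right) + 168\right) = 190 \left(\left(- \frac{22}{117} - \frac{9}{61}\right) + 168\right) = 190 \left(- \frac{2395}{7137} + 168\right) = 190 \cdot \frac{1196621}{7137} = \frac{227357990}{7137}$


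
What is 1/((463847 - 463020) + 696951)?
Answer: 1/697778 ≈ 1.4331e-6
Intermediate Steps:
1/((463847 - 463020) + 696951) = 1/(827 + 696951) = 1/697778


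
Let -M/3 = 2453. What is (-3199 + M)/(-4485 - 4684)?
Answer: 10558/9169 ≈ 1.1515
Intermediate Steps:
M = -7359 (M = -3*2453 = -7359)
(-3199 + M)/(-4485 - 4684) = (-3199 - 7359)/(-4485 - 4684) = -10558/(-9169) = -10558*(-1/9169) = 10558/9169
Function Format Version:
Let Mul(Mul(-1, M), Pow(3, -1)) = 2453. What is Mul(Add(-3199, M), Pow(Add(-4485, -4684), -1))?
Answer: Rational(10558, 9169) ≈ 1.1515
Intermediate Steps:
M = -7359 (M = Mul(-3, 2453) = -7359)
Mul(Add(-3199, M), Pow(Add(-4485, -4684), -1)) = Mul(Add(-3199, -7359), Pow(Add(-4485, -4684), -1)) = Mul(-10558, Pow(-9169, -1)) = Mul(-10558, Rational(-1, 9169)) = Rational(10558, 9169)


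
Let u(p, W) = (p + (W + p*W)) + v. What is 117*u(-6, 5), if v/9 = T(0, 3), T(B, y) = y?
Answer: -468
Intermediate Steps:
v = 27 (v = 9*3 = 27)
u(p, W) = 27 + W + p + W*p (u(p, W) = (p + (W + p*W)) + 27 = (p + (W + W*p)) + 27 = (W + p + W*p) + 27 = 27 + W + p + W*p)
117*u(-6, 5) = 117*(27 + 5 - 6 + 5*(-6)) = 117*(27 + 5 - 6 - 30) = 117*(-4) = -468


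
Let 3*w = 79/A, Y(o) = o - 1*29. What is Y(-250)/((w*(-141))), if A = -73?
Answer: -20367/3713 ≈ -5.4853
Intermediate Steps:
Y(o) = -29 + o (Y(o) = o - 29 = -29 + o)
w = -79/219 (w = (79/(-73))/3 = (79*(-1/73))/3 = (⅓)*(-79/73) = -79/219 ≈ -0.36073)
Y(-250)/((w*(-141))) = (-29 - 250)/((-79/219*(-141))) = -279/3713/73 = -279*73/3713 = -20367/3713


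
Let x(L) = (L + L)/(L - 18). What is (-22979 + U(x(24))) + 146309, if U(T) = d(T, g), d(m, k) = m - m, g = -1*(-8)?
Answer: 123330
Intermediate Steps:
g = 8
d(m, k) = 0
x(L) = 2*L/(-18 + L) (x(L) = (2*L)/(-18 + L) = 2*L/(-18 + L))
U(T) = 0
(-22979 + U(x(24))) + 146309 = (-22979 + 0) + 146309 = -22979 + 146309 = 123330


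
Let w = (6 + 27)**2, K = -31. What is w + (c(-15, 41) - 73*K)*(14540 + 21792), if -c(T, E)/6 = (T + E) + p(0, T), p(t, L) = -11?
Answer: 78950525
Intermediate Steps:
c(T, E) = 66 - 6*E - 6*T (c(T, E) = -6*((T + E) - 11) = -6*((E + T) - 11) = -6*(-11 + E + T) = 66 - 6*E - 6*T)
w = 1089 (w = 33**2 = 1089)
w + (c(-15, 41) - 73*K)*(14540 + 21792) = 1089 + ((66 - 6*41 - 6*(-15)) - 73*(-31))*(14540 + 21792) = 1089 + ((66 - 246 + 90) + 2263)*36332 = 1089 + (-90 + 2263)*36332 = 1089 + 2173*36332 = 1089 + 78949436 = 78950525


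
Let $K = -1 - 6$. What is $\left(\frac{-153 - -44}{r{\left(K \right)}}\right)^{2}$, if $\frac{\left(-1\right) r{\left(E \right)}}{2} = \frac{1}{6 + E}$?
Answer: $\frac{11881}{4} \approx 2970.3$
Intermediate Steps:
$K = -7$ ($K = -1 - 6 = -7$)
$r{\left(E \right)} = - \frac{2}{6 + E}$
$\left(\frac{-153 - -44}{r{\left(K \right)}}\right)^{2} = \left(\frac{-153 - -44}{\left(-2\right) \frac{1}{6 - 7}}\right)^{2} = \left(\frac{-153 + 44}{\left(-2\right) \frac{1}{-1}}\right)^{2} = \left(- \frac{109}{\left(-2\right) \left(-1\right)}\right)^{2} = \left(- \frac{109}{2}\right)^{2} = \frac{11881}{4}$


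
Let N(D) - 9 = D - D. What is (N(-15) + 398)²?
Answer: 165649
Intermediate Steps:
N(D) = 9 (N(D) = 9 + (D - D) = 9 + 0 = 9)
(N(-15) + 398)² = (9 + 398)² = 407² = 165649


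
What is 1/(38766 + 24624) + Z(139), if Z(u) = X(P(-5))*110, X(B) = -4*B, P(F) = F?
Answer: 139458001/63390 ≈ 2200.0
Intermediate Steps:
Z(u) = 2200 (Z(u) = -4*(-5)*110 = 20*110 = 2200)
1/(38766 + 24624) + Z(139) = 1/(38766 + 24624) + 2200 = 1/63390 + 2200 = 139458001/63390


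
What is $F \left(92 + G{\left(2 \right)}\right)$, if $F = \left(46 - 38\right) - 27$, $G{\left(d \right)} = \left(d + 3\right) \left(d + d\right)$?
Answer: $-2128$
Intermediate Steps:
$G{\left(d \right)} = 2 d \left(3 + d\right)$ ($G{\left(d \right)} = \left(3 + d\right) 2 d = 2 d \left(3 + d\right)$)
$F = -19$ ($F = 8 - 27 = -19$)
$F \left(92 + G{\left(2 \right)}\right) = - 19 \left(92 + 2 \cdot 2 \left(3 + 2\right)\right) = - 19 \left(92 + 2 \cdot 2 \cdot 5\right) = - 19 \left(92 + 20\right) = \left(-19\right) 112 = -2128$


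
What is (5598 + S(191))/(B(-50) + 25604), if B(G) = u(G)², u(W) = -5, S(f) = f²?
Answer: 42079/25629 ≈ 1.6419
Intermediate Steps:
B(G) = 25 (B(G) = (-5)² = 25)
(5598 + S(191))/(B(-50) + 25604) = (5598 + 191²)/(25 + 25604) = (5598 + 36481)/25629 = 42079*(1/25629) = 42079/25629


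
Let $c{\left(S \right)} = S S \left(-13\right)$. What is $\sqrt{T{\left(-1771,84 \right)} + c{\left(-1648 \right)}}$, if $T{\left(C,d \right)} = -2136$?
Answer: $2 i \sqrt{8827222} \approx 5942.1 i$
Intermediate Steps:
$c{\left(S \right)} = - 13 S^{2}$ ($c{\left(S \right)} = S^{2} \left(-13\right) = - 13 S^{2}$)
$\sqrt{T{\left(-1771,84 \right)} + c{\left(-1648 \right)}} = \sqrt{-2136 - 13 \left(-1648\right)^{2}} = \sqrt{-2136 - 35306752} = \sqrt{-35308888} = 2 i \sqrt{8827222}$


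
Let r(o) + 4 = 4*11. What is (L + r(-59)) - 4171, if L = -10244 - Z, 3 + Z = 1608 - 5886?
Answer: -10094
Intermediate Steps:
r(o) = 40 (r(o) = -4 + 4*11 = -4 + 44 = 40)
Z = -4281 (Z = -3 + (1608 - 5886) = -3 - 4278 = -4281)
L = -5963 (L = -10244 - 1*(-4281) = -10244 + 4281 = -5963)
(L + r(-59)) - 4171 = (-5963 + 40) - 4171 = -5923 - 4171 = -10094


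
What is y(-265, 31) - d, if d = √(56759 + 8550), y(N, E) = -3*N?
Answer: 795 - √65309 ≈ 539.44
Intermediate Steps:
d = √65309 ≈ 255.56
y(-265, 31) - d = -3*(-265) - √65309 = 795 - √65309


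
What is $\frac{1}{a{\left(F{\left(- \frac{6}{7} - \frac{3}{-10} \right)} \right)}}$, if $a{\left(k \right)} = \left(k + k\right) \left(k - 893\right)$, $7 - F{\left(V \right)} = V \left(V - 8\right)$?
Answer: $- \frac{12005000}{47746120579} \approx -0.00025143$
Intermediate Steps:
$F{\left(V \right)} = 7 - V \left(-8 + V\right)$ ($F{\left(V \right)} = 7 - V \left(V - 8\right) = 7 - V \left(-8 + V\right)$)
$a{\left(k \right)} = 2 k \left(-893 + k\right)$
$\frac{1}{a{\left(F{\left(- \frac{6}{7} - \frac{3}{-10} \right)} \right)}} = \frac{1}{2 \left(7 - \left(- \frac{6}{7} - \frac{3}{-10}\right)^{2} + 8 \left(- \frac{6}{7} - \frac{3}{-10}\right)\right) \left(-893 + \left(7 - \left(- \frac{6}{7} - \frac{3}{-10}\right)^{2} + 8 \left(- \frac{6}{7} - \frac{3}{-10}\right)\right)\right)} = \frac{1}{2 \left(7 - \left(\left(-6\right) \frac{1}{7} - - \frac{3}{10}\right)^{2} + 8 \left(\left(-6\right) \frac{1}{7} - - \frac{3}{10}\right)\right) \left(-893 + \left(7 - \left(\left(-6\right) \frac{1}{7} - - \frac{3}{10}\right)^{2} + 8 \left(\left(-6\right) \frac{1}{7} - - \frac{3}{10}\right)\right)\right)} = \frac{1}{2 \left(7 - \left(- \frac{6}{7} + \frac{3}{10}\right)^{2} + 8 \left(- \frac{6}{7} + \frac{3}{10}\right)\right) \left(-893 + \left(7 - \left(- \frac{6}{7} + \frac{3}{10}\right)^{2} + 8 \left(- \frac{6}{7} + \frac{3}{10}\right)\right)\right)} = \frac{1}{2 \left(7 - \left(- \frac{39}{70}\right)^{2} + 8 \left(- \frac{39}{70}\right)\right) \left(-893 + \left(7 - \left(- \frac{39}{70}\right)^{2} + 8 \left(- \frac{39}{70}\right)\right)\right)} = \frac{1}{2 \left(7 - \frac{1521}{4900} - \frac{156}{35}\right) \left(-893 - - \frac{10939}{4900}\right)} = \frac{1}{2 \cdot \frac{10939}{4900} \left(-893 + \frac{10939}{4900}\right)} = \frac{1}{2 \cdot \frac{10939}{4900} \left(- \frac{4364761}{4900}\right)} = \frac{1}{- \frac{47746120579}{12005000}} = - \frac{12005000}{47746120579}$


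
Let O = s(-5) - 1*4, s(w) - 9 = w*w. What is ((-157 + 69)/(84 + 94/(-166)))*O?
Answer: -43824/1385 ≈ -31.642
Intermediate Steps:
s(w) = 9 + w² (s(w) = 9 + w*w = 9 + w²)
O = 30 (O = (9 + (-5)²) - 1*4 = (9 + 25) - 4 = 34 - 4 = 30)
((-157 + 69)/(84 + 94/(-166)))*O = ((-157 + 69)/(84 + 94/(-166)))*30 = -88/(84 + 94*(-1/166))*30 = -88/(84 - 47/83)*30 = -88/6925/83*30 = -88*83/6925*30 = -7304/6925*30 = -43824/1385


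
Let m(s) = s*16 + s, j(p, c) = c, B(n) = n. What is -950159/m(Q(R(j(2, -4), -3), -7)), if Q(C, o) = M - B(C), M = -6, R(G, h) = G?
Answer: 950159/34 ≈ 27946.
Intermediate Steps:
Q(C, o) = -6 - C
m(s) = 17*s (m(s) = 16*s + s = 17*s)
-950159/m(Q(R(j(2, -4), -3), -7)) = -950159*1/(17*(-6 - 1*(-4))) = -950159*1/(17*(-6 + 4)) = -950159/(17*(-2)) = -950159/(-34) = -950159*(-1/34) = 950159/34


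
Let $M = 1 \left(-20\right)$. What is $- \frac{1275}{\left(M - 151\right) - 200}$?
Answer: $\frac{1275}{371} \approx 3.4367$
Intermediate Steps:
$M = -20$
$- \frac{1275}{\left(M - 151\right) - 200} = - \frac{1275}{\left(-20 - 151\right) - 200} = - \frac{1275}{-171 - 200} = - \frac{1275}{-371} = \left(-1275\right) \left(- \frac{1}{371}\right) = \frac{1275}{371}$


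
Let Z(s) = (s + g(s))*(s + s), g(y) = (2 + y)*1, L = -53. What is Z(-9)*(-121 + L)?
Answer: -50112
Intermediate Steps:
g(y) = 2 + y
Z(s) = 2*s*(2 + 2*s) (Z(s) = (s + (2 + s))*(s + s) = (2 + 2*s)*(2*s) = 2*s*(2 + 2*s))
Z(-9)*(-121 + L) = (4*(-9)*(1 - 9))*(-121 - 53) = (4*(-9)*(-8))*(-174) = 288*(-174) = -50112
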